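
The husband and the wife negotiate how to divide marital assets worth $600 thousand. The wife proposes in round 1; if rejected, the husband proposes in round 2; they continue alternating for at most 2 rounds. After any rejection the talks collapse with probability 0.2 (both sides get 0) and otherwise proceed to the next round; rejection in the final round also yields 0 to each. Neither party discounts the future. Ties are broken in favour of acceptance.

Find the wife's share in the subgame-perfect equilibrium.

By backward induction:
Round 2 (the husband proposes): rejection yields 0 for the wife; the husband offers 0 and keeps 600.
Round 1 (the wife proposes): rejecting gives the husband an expected 0.8 × 600 = 480. The wife offers 480 and keeps 600 − 480 = 120.

120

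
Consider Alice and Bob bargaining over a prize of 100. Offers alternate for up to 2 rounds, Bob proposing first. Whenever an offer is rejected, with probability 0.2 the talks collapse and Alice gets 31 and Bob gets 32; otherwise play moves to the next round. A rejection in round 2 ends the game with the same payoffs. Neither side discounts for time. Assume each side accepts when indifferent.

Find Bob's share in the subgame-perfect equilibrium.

39.4

By backward induction:
Round 2 (Alice proposes): Bob gets 32 if talks fail, so Alice offers 32 and keeps 68.
Round 1 (Bob proposes): rejecting gives Alice an expected 0.8 × 68 + 0.2 × 31 = 60.6. Bob offers 60.6 and keeps 100 − 60.6 = 39.4.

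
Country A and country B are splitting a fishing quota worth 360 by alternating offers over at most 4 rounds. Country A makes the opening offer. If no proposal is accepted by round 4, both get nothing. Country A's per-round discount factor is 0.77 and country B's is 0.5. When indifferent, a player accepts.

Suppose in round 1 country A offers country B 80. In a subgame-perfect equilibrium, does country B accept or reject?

Reject

Round 4 (country B proposes): country A will accept anything ≥ 0, so country B offers 0 and keeps 360.
Round 3 (country A proposes): country B can get 360 next round, worth 0.5 × 360 = 180 now; country A offers that and keeps 180.
Round 2 (country B proposes): country A can get 180 next round, worth 0.77 × 180 = 138.6 now. Country B offers 138.6 and keeps 360 − 138.6 = 221.4.
So by rejecting in round 1, country B gets 221.4 next round, worth 0.5 × 221.4 = 110.7 now.
Offer 80 < 110.7, so country B rejects.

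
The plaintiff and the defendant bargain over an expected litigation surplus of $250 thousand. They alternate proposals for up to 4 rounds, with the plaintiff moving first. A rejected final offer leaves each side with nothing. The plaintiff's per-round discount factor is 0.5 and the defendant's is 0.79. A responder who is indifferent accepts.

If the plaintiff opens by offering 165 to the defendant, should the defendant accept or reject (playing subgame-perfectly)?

Work out the defendant's continuation value if the offer is rejected.
Round 4 (the defendant proposes): rejection yields 0 for the plaintiff; the defendant offers 0 and keeps 250.
Round 3 (the plaintiff proposes): the defendant can get 250 next round, worth 0.79 × 250 = 197.5 now; the plaintiff offers that and keeps 52.5.
Round 2 (the defendant proposes): the plaintiff can get 52.5 next round, worth 0.5 × 52.5 = 26.25 now; the defendant offers that and keeps 223.75.
So by rejecting in round 1, the defendant gets 223.75 next round, worth 0.79 × 223.75 = 176.7625 now.
Offer 165 < 176.7625, so the defendant rejects.

Reject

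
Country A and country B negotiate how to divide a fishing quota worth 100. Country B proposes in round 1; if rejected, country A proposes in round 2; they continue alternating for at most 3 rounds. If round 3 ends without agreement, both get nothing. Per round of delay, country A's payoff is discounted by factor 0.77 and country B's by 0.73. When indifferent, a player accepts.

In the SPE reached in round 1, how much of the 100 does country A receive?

Round 3 (country B proposes): country A will accept anything ≥ 0, so country B offers 0 and keeps 100.
Round 2 (country A proposes): country B can get 100 next round, worth 0.73 × 100 = 73 now. Country A offers 73 and keeps 100 − 73 = 27.
Round 1 (country B proposes): country A can get 27 next round, worth 0.77 × 27 = 20.79 now. Country B offers 20.79 and keeps 100 − 20.79 = 79.21.

20.79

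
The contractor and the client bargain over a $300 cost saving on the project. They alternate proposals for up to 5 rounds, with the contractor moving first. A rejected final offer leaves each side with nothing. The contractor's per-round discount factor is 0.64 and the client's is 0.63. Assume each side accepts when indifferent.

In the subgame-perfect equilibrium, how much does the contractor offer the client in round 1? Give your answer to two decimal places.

Work backward from the last round.
Round 5 (the contractor proposes): rejection yields 0 for the client; the contractor offers 0 and keeps 300.
Round 4 (the client proposes): the contractor can get 300 next round, worth 0.64 × 300 = 192 now, so the client offers 192, keeping 108.
Round 3 (the contractor proposes): the client can get 108 next round, worth 0.63 × 108 = 68.04 now. The contractor offers 68.04 and keeps 300 − 68.04 = 231.96.
Round 2 (the client proposes): the contractor can get 231.96 next round, worth 0.64 × 231.96 = 148.4544 now. The client offers 148.4544 and keeps 300 − 148.4544 = 151.5456.
Round 1 (the contractor proposes): the client can get 151.5456 next round, worth 0.63 × 151.5456 = 95.473728 now. The contractor offers 95.473728 and keeps 300 − 95.473728 = 204.526272.

95.47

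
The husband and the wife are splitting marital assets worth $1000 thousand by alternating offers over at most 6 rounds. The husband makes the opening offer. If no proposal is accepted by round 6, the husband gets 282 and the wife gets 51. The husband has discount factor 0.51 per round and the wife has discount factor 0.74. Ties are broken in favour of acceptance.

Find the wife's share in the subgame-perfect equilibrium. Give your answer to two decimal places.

Round 6 (the wife proposes): the husband gets 282 if talks fail, so the wife offers 282 and keeps 718.
Round 5 (the husband proposes): the wife can get 718 next round, worth 0.74 × 718 = 531.32 now; the husband offers that and keeps 468.68.
Round 4 (the wife proposes): the husband can get 468.68 next round, worth 0.51 × 468.68 = 239.0268 now. The wife offers 239.0268 and keeps 1000 − 239.0268 = 760.9732.
Round 3 (the husband proposes): the wife can get 760.9732 next round, worth 0.74 × 760.9732 = 563.120168 now; the husband offers that and keeps 436.879832.
Round 2 (the wife proposes): the husband can get 436.879832 next round, worth 0.51 × 436.879832 = 222.80871432 now, so the wife offers 222.80871432, keeping 777.19128568.
Round 1 (the husband proposes): the wife can get 777.19128568 next round, worth 0.74 × 777.19128568 = 575.1215514032 now, so the husband offers 575.1215514032, keeping 424.8784485968.

575.12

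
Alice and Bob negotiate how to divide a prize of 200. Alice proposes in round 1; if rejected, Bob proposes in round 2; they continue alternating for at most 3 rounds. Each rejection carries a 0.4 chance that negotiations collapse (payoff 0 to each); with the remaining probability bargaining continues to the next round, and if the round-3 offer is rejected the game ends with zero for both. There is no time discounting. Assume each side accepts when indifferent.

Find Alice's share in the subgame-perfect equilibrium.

152

Round 3 (Alice proposes): rejection yields 0 for Bob; Alice offers 0 and keeps 200.
Round 2 (Bob proposes): rejecting gives Alice an expected 0.6 × 200 = 120, so Bob offers 120, keeping 80.
Round 1 (Alice proposes): rejecting gives Bob an expected 0.6 × 80 = 48; Alice offers that and keeps 152.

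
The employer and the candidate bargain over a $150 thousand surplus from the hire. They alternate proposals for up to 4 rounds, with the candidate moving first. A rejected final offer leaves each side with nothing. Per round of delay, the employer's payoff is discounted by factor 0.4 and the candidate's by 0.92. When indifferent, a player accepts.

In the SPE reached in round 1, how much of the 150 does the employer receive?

Round 4 (the employer proposes): rejection yields 0 for the candidate; the employer offers 0 and keeps 150.
Round 3 (the candidate proposes): the employer can get 150 next round, worth 0.4 × 150 = 60 now; the candidate offers that and keeps 90.
Round 2 (the employer proposes): the candidate can get 90 next round, worth 0.92 × 90 = 82.8 now. The employer offers 82.8 and keeps 150 − 82.8 = 67.2.
Round 1 (the candidate proposes): the employer can get 67.2 next round, worth 0.4 × 67.2 = 26.88 now. The candidate offers 26.88 and keeps 150 − 26.88 = 123.12.

26.88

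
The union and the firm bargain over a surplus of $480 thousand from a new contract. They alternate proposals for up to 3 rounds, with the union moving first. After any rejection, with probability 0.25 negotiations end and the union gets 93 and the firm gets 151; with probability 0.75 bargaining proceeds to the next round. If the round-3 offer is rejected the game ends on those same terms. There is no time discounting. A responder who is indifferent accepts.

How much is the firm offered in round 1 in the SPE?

195.25

Round 3 (the union proposes): the firm gets 151 if talks fail, so the union offers 151 and keeps 329.
Round 2 (the firm proposes): rejecting gives the union an expected 0.75 × 329 + 0.25 × 93 = 270. The firm offers 270 and keeps 480 − 270 = 210.
Round 1 (the union proposes): rejecting gives the firm an expected 0.75 × 210 + 0.25 × 151 = 195.25, so the union offers 195.25, keeping 284.75.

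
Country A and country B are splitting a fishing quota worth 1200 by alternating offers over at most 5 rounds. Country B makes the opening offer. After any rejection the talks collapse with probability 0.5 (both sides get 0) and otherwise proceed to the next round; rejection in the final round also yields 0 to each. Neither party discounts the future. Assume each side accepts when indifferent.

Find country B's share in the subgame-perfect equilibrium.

825

Round 5 (country B proposes): country A will accept anything ≥ 0, so country B offers 0 and keeps 1200.
Round 4 (country A proposes): rejecting gives country B an expected 0.5 × 1200 = 600. Country A offers 600 and keeps 1200 − 600 = 600.
Round 3 (country B proposes): rejecting gives country A an expected 0.5 × 600 = 300. Country B offers 300 and keeps 1200 − 300 = 900.
Round 2 (country A proposes): rejecting gives country B an expected 0.5 × 900 = 450. Country A offers 450 and keeps 1200 − 450 = 750.
Round 1 (country B proposes): rejecting gives country A an expected 0.5 × 750 = 375. Country B offers 375 and keeps 1200 − 375 = 825.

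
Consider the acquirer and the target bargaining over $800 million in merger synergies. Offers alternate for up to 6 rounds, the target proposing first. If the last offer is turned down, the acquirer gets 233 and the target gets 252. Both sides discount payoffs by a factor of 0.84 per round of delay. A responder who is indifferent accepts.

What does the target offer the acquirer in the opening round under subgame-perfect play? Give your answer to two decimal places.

By backward induction:
Round 6 (the acquirer proposes): the target gets 252 if talks fail, so the acquirer offers 252 and keeps 548.
Round 5 (the target proposes): the acquirer can get 548 next round, worth 0.84 × 548 = 460.32 now. The target offers 460.32 and keeps 800 − 460.32 = 339.68.
Round 4 (the acquirer proposes): the target can get 339.68 next round, worth 0.84 × 339.68 = 285.3312 now; the acquirer offers that and keeps 514.6688.
Round 3 (the target proposes): the acquirer can get 514.6688 next round, worth 0.84 × 514.6688 = 432.321792 now; the target offers that and keeps 367.678208.
Round 2 (the acquirer proposes): the target can get 367.678208 next round, worth 0.84 × 367.678208 = 308.84969472 now, so the acquirer offers 308.84969472, keeping 491.15030528.
Round 1 (the target proposes): the acquirer can get 491.15030528 next round, worth 0.84 × 491.15030528 = 412.5662564352 now, so the target offers 412.5662564352, keeping 387.4337435648.

412.57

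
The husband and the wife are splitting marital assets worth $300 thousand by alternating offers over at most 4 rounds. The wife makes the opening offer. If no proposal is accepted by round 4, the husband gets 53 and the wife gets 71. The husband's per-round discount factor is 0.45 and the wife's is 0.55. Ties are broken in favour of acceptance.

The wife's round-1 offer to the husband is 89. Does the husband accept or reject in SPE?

Work out the husband's continuation value if the offer is rejected.
Round 4 (the husband proposes): the wife gets 71 if talks fail, so the husband offers 71 and keeps 229.
Round 3 (the wife proposes): the husband can get 229 next round, worth 0.45 × 229 = 103.05 now, so the wife offers 103.05, keeping 196.95.
Round 2 (the husband proposes): the wife can get 196.95 next round, worth 0.55 × 196.95 = 108.3225 now. The husband offers 108.3225 and keeps 300 − 108.3225 = 191.6775.
So by rejecting in round 1, the husband gets 191.6775 next round, worth 0.45 × 191.6775 = 86.254875 now.
Offer 89 ≥ 86.254875, so the husband accepts.

Accept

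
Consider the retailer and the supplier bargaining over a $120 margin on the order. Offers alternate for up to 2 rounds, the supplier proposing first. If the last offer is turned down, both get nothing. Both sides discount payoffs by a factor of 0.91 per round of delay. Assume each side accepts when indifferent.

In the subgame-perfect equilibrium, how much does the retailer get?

109.2

Round 2 (the retailer proposes): the supplier will accept anything ≥ 0, so the retailer offers 0 and keeps 120.
Round 1 (the supplier proposes): the retailer can get 120 next round, worth 0.91 × 120 = 109.2 now. The supplier offers 109.2 and keeps 120 − 109.2 = 10.8.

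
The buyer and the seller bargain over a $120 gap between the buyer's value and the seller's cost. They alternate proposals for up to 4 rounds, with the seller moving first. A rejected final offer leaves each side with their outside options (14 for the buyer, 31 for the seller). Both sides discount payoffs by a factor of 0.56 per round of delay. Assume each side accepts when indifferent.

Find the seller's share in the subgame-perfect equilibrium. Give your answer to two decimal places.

Round 4 (the buyer proposes): the seller gets 31 if talks fail, so the buyer offers 31 and keeps 89.
Round 3 (the seller proposes): the buyer can get 89 next round, worth 0.56 × 89 = 49.84 now; the seller offers that and keeps 70.16.
Round 2 (the buyer proposes): the seller can get 70.16 next round, worth 0.56 × 70.16 = 39.2896 now, so the buyer offers 39.2896, keeping 80.7104.
Round 1 (the seller proposes): the buyer can get 80.7104 next round, worth 0.56 × 80.7104 = 45.197824 now; the seller offers that and keeps 74.802176.

74.80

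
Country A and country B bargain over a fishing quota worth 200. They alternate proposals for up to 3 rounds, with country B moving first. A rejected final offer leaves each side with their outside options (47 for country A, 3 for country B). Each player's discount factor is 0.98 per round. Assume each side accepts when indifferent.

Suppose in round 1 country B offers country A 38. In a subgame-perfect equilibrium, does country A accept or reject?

Round 3 (country B proposes): country A gets 47 if talks fail, so country B offers 47 and keeps 153.
Round 2 (country A proposes): country B can get 153 next round, worth 0.98 × 153 = 149.94 now. Country A offers 149.94 and keeps 200 − 149.94 = 50.06.
So by rejecting in round 1, country A gets 50.06 next round, worth 0.98 × 50.06 = 49.0588 now.
Offer 38 < 49.0588, so country A rejects.

Reject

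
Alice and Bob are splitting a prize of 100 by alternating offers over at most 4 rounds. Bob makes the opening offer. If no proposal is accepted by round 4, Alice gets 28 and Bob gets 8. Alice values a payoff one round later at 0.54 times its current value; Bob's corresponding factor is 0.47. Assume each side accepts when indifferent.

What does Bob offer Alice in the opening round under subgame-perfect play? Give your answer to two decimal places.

Work backward from the last round.
Round 4 (Alice proposes): Bob gets 8 if talks fail, so Alice offers 8 and keeps 92.
Round 3 (Bob proposes): Alice can get 92 next round, worth 0.54 × 92 = 49.68 now, so Bob offers 49.68, keeping 50.32.
Round 2 (Alice proposes): Bob can get 50.32 next round, worth 0.47 × 50.32 = 23.6504 now. Alice offers 23.6504 and keeps 100 − 23.6504 = 76.3496.
Round 1 (Bob proposes): Alice can get 76.3496 next round, worth 0.54 × 76.3496 = 41.228784 now; Bob offers that and keeps 58.771216.

41.23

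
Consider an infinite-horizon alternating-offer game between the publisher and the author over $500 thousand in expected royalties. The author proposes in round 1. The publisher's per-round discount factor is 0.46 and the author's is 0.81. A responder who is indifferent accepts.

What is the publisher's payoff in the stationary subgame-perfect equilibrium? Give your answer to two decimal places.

When the author proposes, the publisher accepts any offer worth at least 0.46 times what the publisher would get by proposing next round; and vice versa.
This gives x = 500 − 0.46y and y = 500 − 0.81x, where x and y are each side's share when it proposes.
Hence (1 − 0.46·0.81)x = 500(1 − 0.46), i.e. 0.6274·x = 270.
x ≈ 430.3475; the publisher's share is 500 − x ≈ 69.6525.

69.65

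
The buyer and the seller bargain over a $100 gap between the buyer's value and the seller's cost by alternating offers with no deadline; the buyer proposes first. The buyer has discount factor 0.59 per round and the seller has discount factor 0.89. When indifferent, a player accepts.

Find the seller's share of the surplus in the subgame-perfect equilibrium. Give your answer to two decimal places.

76.84

Let x be the buyer's share when the buyer proposes and y be the seller's share when the seller proposes.
The seller accepts iff offered ≥ 0.89·y, so x = 100 − 0.89y. Symmetrically y = 100 − 0.59x.
Substituting: x = 100 − 0.89(100 − 0.59x), giving x(1 − 0.59·0.89) = 100(1 − 0.89).
So x = 100 × 0.11 / 0.4749 ≈ 23.1628, and the seller receives 100 − x ≈ 76.8372.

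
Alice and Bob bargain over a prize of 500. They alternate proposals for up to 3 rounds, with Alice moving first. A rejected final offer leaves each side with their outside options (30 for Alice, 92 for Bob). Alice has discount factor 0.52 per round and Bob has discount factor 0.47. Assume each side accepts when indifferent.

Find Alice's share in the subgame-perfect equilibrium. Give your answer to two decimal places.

364.72

Round 3 (Alice proposes): Bob gets 92 if talks fail, so Alice offers 92 and keeps 408.
Round 2 (Bob proposes): Alice can get 408 next round, worth 0.52 × 408 = 212.16 now. Bob offers 212.16 and keeps 500 − 212.16 = 287.84.
Round 1 (Alice proposes): Bob can get 287.84 next round, worth 0.47 × 287.84 = 135.2848 now; Alice offers that and keeps 364.7152.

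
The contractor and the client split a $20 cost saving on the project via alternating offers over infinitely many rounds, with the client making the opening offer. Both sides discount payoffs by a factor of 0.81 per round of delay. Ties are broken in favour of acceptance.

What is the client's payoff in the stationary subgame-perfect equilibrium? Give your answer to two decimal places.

11.05

When the client proposes, the contractor accepts any offer worth at least 0.81 times what the contractor would get by proposing next round; and vice versa.
This gives x = 20 − 0.81y and y = 20 − 0.81x, where x and y are each side's share when it proposes.
Hence (1 − 0.81·0.81)x = 20(1 − 0.81), i.e. 0.3439·x = 3.8.
x ≈ 11.0497; the contractor's share is 20 − x ≈ 8.9503.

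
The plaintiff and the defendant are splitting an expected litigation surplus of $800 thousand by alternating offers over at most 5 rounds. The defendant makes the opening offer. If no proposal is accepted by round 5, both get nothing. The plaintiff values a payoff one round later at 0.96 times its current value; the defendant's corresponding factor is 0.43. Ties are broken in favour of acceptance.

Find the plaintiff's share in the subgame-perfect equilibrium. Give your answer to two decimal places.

Round 5 (the defendant proposes): the plaintiff will accept anything ≥ 0, so the defendant offers 0 and keeps 800.
Round 4 (the plaintiff proposes): the defendant can get 800 next round, worth 0.43 × 800 = 344 now. The plaintiff offers 344 and keeps 800 − 344 = 456.
Round 3 (the defendant proposes): the plaintiff can get 456 next round, worth 0.96 × 456 = 437.76 now. The defendant offers 437.76 and keeps 800 − 437.76 = 362.24.
Round 2 (the plaintiff proposes): the defendant can get 362.24 next round, worth 0.43 × 362.24 = 155.7632 now, so the plaintiff offers 155.7632, keeping 644.2368.
Round 1 (the defendant proposes): the plaintiff can get 644.2368 next round, worth 0.96 × 644.2368 = 618.467328 now, so the defendant offers 618.467328, keeping 181.532672.

618.47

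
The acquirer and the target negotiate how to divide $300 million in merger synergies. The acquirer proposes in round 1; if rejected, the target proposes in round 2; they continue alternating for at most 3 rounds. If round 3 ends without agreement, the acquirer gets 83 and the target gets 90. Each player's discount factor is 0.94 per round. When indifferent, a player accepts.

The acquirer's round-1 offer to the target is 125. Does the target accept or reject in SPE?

Accept

Round 3 (the acquirer proposes): the target gets 90 if talks fail, so the acquirer offers 90 and keeps 210.
Round 2 (the target proposes): the acquirer can get 210 next round, worth 0.94 × 210 = 197.4 now. The target offers 197.4 and keeps 300 − 197.4 = 102.6.
So by rejecting in round 1, the target gets 102.6 next round, worth 0.94 × 102.6 = 96.444 now.
Offer 125 ≥ 96.444, so the target accepts.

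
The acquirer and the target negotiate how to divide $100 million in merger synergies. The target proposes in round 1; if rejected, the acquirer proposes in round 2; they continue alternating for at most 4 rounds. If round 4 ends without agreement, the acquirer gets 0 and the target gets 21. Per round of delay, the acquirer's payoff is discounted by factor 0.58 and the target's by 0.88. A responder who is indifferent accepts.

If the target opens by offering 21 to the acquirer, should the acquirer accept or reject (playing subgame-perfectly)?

Round 4 (the acquirer proposes): the target gets 21 if talks fail, so the acquirer offers 21 and keeps 79.
Round 3 (the target proposes): the acquirer can get 79 next round, worth 0.58 × 79 = 45.82 now. The target offers 45.82 and keeps 100 − 45.82 = 54.18.
Round 2 (the acquirer proposes): the target can get 54.18 next round, worth 0.88 × 54.18 = 47.6784 now. The acquirer offers 47.6784 and keeps 100 − 47.6784 = 52.3216.
So by rejecting in round 1, the acquirer gets 52.3216 next round, worth 0.58 × 52.3216 = 30.346528 now.
Offer 21 < 30.346528, so the acquirer rejects.

Reject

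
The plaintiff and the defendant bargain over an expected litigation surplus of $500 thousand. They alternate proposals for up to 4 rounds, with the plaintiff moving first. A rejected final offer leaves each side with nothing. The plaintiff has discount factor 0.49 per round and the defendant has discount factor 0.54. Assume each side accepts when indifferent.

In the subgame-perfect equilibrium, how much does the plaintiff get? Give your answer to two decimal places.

Work backward from the last round.
Round 4 (the defendant proposes): the plaintiff will accept anything ≥ 0, so the defendant offers 0 and keeps 500.
Round 3 (the plaintiff proposes): the defendant can get 500 next round, worth 0.54 × 500 = 270 now; the plaintiff offers that and keeps 230.
Round 2 (the defendant proposes): the plaintiff can get 230 next round, worth 0.49 × 230 = 112.7 now. The defendant offers 112.7 and keeps 500 − 112.7 = 387.3.
Round 1 (the plaintiff proposes): the defendant can get 387.3 next round, worth 0.54 × 387.3 = 209.142 now, so the plaintiff offers 209.142, keeping 290.858.

290.86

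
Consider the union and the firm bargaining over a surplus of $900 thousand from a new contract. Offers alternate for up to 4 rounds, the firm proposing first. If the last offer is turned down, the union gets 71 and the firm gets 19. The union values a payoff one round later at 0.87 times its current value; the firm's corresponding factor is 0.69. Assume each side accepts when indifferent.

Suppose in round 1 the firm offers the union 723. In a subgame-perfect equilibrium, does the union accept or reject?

Accept

Work out the union's continuation value if the offer is rejected.
Round 4 (the union proposes): the firm gets 19 if talks fail, so the union offers 19 and keeps 881.
Round 3 (the firm proposes): the union can get 881 next round, worth 0.87 × 881 = 766.47 now. The firm offers 766.47 and keeps 900 − 766.47 = 133.53.
Round 2 (the union proposes): the firm can get 133.53 next round, worth 0.69 × 133.53 = 92.1357 now, so the union offers 92.1357, keeping 807.8643.
So by rejecting in round 1, the union gets 807.8643 next round, worth 0.87 × 807.8643 = 702.841941 now.
Offer 723 ≥ 702.841941, so the union accepts.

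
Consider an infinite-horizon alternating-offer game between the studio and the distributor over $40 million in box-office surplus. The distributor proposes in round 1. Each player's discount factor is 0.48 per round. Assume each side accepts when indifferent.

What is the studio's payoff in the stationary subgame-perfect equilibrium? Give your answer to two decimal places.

Let x be the distributor's share when the distributor proposes and y be the studio's share when the studio proposes.
The studio accepts iff offered ≥ 0.48·y, so x = 40 − 0.48y. Symmetrically y = 40 − 0.48x.
Substituting: x = 40 − 0.48(40 − 0.48x), giving x(1 − 0.48·0.48) = 40(1 − 0.48).
So x = 40 × 0.52 / 0.7696 ≈ 27.0270, and the studio receives 40 − x ≈ 12.9730.

12.97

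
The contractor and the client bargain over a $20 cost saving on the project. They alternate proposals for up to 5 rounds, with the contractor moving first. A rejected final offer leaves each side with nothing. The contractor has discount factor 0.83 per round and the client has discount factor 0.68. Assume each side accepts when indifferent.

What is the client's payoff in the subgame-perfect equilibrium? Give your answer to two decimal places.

Solve by backward induction from round 5.
Round 5 (the contractor proposes): rejection yields 0 for the client; the contractor offers 0 and keeps 20.
Round 4 (the client proposes): the contractor can get 20 next round, worth 0.83 × 20 = 16.6 now, so the client offers 16.6, keeping 3.4.
Round 3 (the contractor proposes): the client can get 3.4 next round, worth 0.68 × 3.4 = 2.312 now, so the contractor offers 2.312, keeping 17.688.
Round 2 (the client proposes): the contractor can get 17.688 next round, worth 0.83 × 17.688 = 14.68104 now, so the client offers 14.68104, keeping 5.31896.
Round 1 (the contractor proposes): the client can get 5.31896 next round, worth 0.68 × 5.31896 = 3.6168928 now. The contractor offers 3.6168928 and keeps 20 − 3.6168928 = 16.3831072.

3.62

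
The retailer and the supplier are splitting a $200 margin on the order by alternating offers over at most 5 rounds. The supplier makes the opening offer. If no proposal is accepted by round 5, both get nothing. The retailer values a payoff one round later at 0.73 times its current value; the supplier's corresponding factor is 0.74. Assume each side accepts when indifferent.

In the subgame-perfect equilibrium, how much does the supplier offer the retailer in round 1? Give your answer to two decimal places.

Round 5 (the supplier proposes): the retailer will accept anything ≥ 0, so the supplier offers 0 and keeps 200.
Round 4 (the retailer proposes): the supplier can get 200 next round, worth 0.74 × 200 = 148 now. The retailer offers 148 and keeps 200 − 148 = 52.
Round 3 (the supplier proposes): the retailer can get 52 next round, worth 0.73 × 52 = 37.96 now; the supplier offers that and keeps 162.04.
Round 2 (the retailer proposes): the supplier can get 162.04 next round, worth 0.74 × 162.04 = 119.9096 now. The retailer offers 119.9096 and keeps 200 − 119.9096 = 80.0904.
Round 1 (the supplier proposes): the retailer can get 80.0904 next round, worth 0.73 × 80.0904 = 58.465992 now, so the supplier offers 58.465992, keeping 141.534008.

58.47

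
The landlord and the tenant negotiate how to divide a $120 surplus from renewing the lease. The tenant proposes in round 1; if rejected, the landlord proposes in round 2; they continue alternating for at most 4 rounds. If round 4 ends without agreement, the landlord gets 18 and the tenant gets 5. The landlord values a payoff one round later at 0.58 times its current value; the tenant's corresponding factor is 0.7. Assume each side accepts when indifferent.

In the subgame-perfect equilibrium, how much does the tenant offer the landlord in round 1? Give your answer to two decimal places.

Round 4 (the landlord proposes): the tenant gets 5 if talks fail, so the landlord offers 5 and keeps 115.
Round 3 (the tenant proposes): the landlord can get 115 next round, worth 0.58 × 115 = 66.7 now, so the tenant offers 66.7, keeping 53.3.
Round 2 (the landlord proposes): the tenant can get 53.3 next round, worth 0.7 × 53.3 = 37.31 now. The landlord offers 37.31 and keeps 120 − 37.31 = 82.69.
Round 1 (the tenant proposes): the landlord can get 82.69 next round, worth 0.58 × 82.69 = 47.9602 now, so the tenant offers 47.9602, keeping 72.0398.

47.96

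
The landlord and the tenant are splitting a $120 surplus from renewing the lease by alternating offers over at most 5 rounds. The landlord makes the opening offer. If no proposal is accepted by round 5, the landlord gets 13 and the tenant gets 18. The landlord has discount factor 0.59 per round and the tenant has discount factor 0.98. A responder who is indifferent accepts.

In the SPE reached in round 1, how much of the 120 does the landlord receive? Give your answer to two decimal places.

Round 5 (the landlord proposes): the tenant gets 18 if talks fail, so the landlord offers 18 and keeps 102.
Round 4 (the tenant proposes): the landlord can get 102 next round, worth 0.59 × 102 = 60.18 now, so the tenant offers 60.18, keeping 59.82.
Round 3 (the landlord proposes): the tenant can get 59.82 next round, worth 0.98 × 59.82 = 58.6236 now, so the landlord offers 58.6236, keeping 61.3764.
Round 2 (the tenant proposes): the landlord can get 61.3764 next round, worth 0.59 × 61.3764 = 36.212076 now. The tenant offers 36.212076 and keeps 120 − 36.212076 = 83.787924.
Round 1 (the landlord proposes): the tenant can get 83.787924 next round, worth 0.98 × 83.787924 = 82.11216552 now; the landlord offers that and keeps 37.88783448.

37.89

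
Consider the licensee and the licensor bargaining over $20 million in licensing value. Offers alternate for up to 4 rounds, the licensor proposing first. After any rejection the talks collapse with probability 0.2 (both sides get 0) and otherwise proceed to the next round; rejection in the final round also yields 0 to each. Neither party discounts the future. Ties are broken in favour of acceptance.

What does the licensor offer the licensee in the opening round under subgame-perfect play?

By backward induction:
Round 4 (the licensee proposes): rejection yields 0 for the licensor; the licensee offers 0 and keeps 20.
Round 3 (the licensor proposes): rejecting gives the licensee an expected 0.8 × 20 = 16; the licensor offers that and keeps 4.
Round 2 (the licensee proposes): rejecting gives the licensor an expected 0.8 × 4 = 3.2. The licensee offers 3.2 and keeps 20 − 3.2 = 16.8.
Round 1 (the licensor proposes): rejecting gives the licensee an expected 0.8 × 16.8 = 13.44. The licensor offers 13.44 and keeps 20 − 13.44 = 6.56.

13.44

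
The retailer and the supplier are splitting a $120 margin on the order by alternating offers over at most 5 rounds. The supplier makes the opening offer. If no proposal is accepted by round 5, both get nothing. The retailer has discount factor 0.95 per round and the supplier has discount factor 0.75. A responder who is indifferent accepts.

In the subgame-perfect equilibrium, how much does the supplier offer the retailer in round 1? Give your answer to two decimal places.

48.81

Round 5 (the supplier proposes): rejection yields 0 for the retailer; the supplier offers 0 and keeps 120.
Round 4 (the retailer proposes): the supplier can get 120 next round, worth 0.75 × 120 = 90 now; the retailer offers that and keeps 30.
Round 3 (the supplier proposes): the retailer can get 30 next round, worth 0.95 × 30 = 28.5 now; the supplier offers that and keeps 91.5.
Round 2 (the retailer proposes): the supplier can get 91.5 next round, worth 0.75 × 91.5 = 68.625 now; the retailer offers that and keeps 51.375.
Round 1 (the supplier proposes): the retailer can get 51.375 next round, worth 0.95 × 51.375 = 48.80625 now, so the supplier offers 48.80625, keeping 71.19375.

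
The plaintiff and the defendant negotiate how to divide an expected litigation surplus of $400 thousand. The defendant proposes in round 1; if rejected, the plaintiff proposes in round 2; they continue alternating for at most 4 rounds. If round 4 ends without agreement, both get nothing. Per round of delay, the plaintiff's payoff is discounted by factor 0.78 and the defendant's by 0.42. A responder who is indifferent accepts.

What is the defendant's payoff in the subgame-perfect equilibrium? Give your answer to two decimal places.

Solve by backward induction from round 4.
Round 4 (the plaintiff proposes): the defendant will accept anything ≥ 0, so the plaintiff offers 0 and keeps 400.
Round 3 (the defendant proposes): the plaintiff can get 400 next round, worth 0.78 × 400 = 312 now. The defendant offers 312 and keeps 400 − 312 = 88.
Round 2 (the plaintiff proposes): the defendant can get 88 next round, worth 0.42 × 88 = 36.96 now. The plaintiff offers 36.96 and keeps 400 − 36.96 = 363.04.
Round 1 (the defendant proposes): the plaintiff can get 363.04 next round, worth 0.78 × 363.04 = 283.1712 now. The defendant offers 283.1712 and keeps 400 − 283.1712 = 116.8288.

116.83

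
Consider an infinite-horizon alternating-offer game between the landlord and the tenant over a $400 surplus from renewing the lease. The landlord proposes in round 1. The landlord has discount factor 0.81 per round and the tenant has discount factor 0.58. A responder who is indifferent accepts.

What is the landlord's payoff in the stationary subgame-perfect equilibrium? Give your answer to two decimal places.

When the landlord proposes, the tenant accepts any offer worth at least 0.58 times what the tenant would get by proposing next round; and vice versa.
This gives x = 400 − 0.58y and y = 400 − 0.81x, where x and y are each side's share when it proposes.
Hence (1 − 0.58·0.81)x = 400(1 − 0.58), i.e. 0.5302·x = 168.
x ≈ 316.8616; the tenant's share is 400 − x ≈ 83.1384.

316.86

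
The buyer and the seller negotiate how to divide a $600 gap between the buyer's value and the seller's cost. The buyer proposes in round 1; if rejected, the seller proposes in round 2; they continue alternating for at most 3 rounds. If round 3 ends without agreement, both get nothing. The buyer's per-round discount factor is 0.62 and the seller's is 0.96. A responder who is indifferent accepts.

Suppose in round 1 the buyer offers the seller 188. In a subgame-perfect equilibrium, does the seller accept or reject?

Reject

Work out the seller's continuation value if the offer is rejected.
Round 3 (the buyer proposes): rejection yields 0 for the seller; the buyer offers 0 and keeps 600.
Round 2 (the seller proposes): the buyer can get 600 next round, worth 0.62 × 600 = 372 now; the seller offers that and keeps 228.
So by rejecting in round 1, the seller gets 228 next round, worth 0.96 × 228 = 218.88 now.
Offer 188 < 218.88, so the seller rejects.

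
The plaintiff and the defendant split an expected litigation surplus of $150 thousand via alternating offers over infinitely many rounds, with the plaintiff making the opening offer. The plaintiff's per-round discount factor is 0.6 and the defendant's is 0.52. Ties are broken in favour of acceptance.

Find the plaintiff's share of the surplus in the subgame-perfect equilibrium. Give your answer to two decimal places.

When the plaintiff proposes, the defendant accepts any offer worth at least 0.52 times what the defendant would get by proposing next round; and vice versa.
This gives x = 150 − 0.52y and y = 150 − 0.6x, where x and y are each side's share when it proposes.
Hence (1 − 0.52·0.6)x = 150(1 − 0.52), i.e. 0.688·x = 72.
x ≈ 104.6512; the defendant's share is 150 − x ≈ 45.3488.

104.65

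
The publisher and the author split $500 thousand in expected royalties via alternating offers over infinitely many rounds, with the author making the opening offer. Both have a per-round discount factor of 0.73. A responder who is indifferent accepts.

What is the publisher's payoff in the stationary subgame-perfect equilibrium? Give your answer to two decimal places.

When the author proposes, the publisher accepts any offer worth at least 0.73 times what the publisher would get by proposing next round; and vice versa.
This gives x = 500 − 0.73y and y = 500 − 0.73x, where x and y are each side's share when it proposes.
Hence (1 − 0.73·0.73)x = 500(1 − 0.73), i.e. 0.4671·x = 135.
x ≈ 289.0173; the publisher's share is 500 − x ≈ 210.9827.

210.98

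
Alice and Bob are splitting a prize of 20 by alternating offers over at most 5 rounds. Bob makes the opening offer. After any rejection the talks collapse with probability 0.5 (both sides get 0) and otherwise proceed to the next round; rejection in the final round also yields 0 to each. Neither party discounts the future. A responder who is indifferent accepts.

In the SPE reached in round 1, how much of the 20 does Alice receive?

By backward induction:
Round 5 (Bob proposes): Alice will accept anything ≥ 0, so Bob offers 0 and keeps 20.
Round 4 (Alice proposes): rejecting gives Bob an expected 0.5 × 20 = 10; Alice offers that and keeps 10.
Round 3 (Bob proposes): rejecting gives Alice an expected 0.5 × 10 = 5; Bob offers that and keeps 15.
Round 2 (Alice proposes): rejecting gives Bob an expected 0.5 × 15 = 7.5, so Alice offers 7.5, keeping 12.5.
Round 1 (Bob proposes): rejecting gives Alice an expected 0.5 × 12.5 = 6.25; Bob offers that and keeps 13.75.

6.25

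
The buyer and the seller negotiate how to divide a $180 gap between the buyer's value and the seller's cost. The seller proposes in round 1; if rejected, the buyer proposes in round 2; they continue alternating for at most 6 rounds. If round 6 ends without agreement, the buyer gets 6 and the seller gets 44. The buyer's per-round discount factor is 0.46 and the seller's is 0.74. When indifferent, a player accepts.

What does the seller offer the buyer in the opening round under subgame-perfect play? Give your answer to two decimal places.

Round 6 (the buyer proposes): the seller gets 44 if talks fail, so the buyer offers 44 and keeps 136.
Round 5 (the seller proposes): the buyer can get 136 next round, worth 0.46 × 136 = 62.56 now. The seller offers 62.56 and keeps 180 − 62.56 = 117.44.
Round 4 (the buyer proposes): the seller can get 117.44 next round, worth 0.74 × 117.44 = 86.9056 now, so the buyer offers 86.9056, keeping 93.0944.
Round 3 (the seller proposes): the buyer can get 93.0944 next round, worth 0.46 × 93.0944 = 42.823424 now; the seller offers that and keeps 137.176576.
Round 2 (the buyer proposes): the seller can get 137.176576 next round, worth 0.74 × 137.176576 = 101.51066624 now; the buyer offers that and keeps 78.48933376.
Round 1 (the seller proposes): the buyer can get 78.48933376 next round, worth 0.46 × 78.48933376 = 36.1050935296 now; the seller offers that and keeps 143.8949064704.

36.11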